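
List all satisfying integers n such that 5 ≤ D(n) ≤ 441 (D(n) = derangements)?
4, 5, 6

Using D(n) = (n−1)[D(n−1) + D(n−2)] with D(1)=0, D(2)=1: D(3)=2; D(4)=9; D(5)=44; D(6)=265; D(7)=1,854. So valid n = 4, 5, 6.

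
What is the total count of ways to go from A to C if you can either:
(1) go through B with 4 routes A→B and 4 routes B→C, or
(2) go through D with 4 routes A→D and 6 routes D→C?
40
Route via B: 4×4=16. Route via D: 4×6=24. Total: 40.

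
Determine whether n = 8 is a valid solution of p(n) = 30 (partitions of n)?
No

Reasoning: Pentagonal recurrence p(n) = p(n−1) + p(n−2) − p(n−5) − p(n−7) + …: p(8) = p(7) + p(6) − p(3) − p(1) = 15 + 11 − 3 − 1 = 22, which does not equal 30.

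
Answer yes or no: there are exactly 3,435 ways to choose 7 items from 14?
No

Explanation: C(14,7) = 3,432 ≠ 3435.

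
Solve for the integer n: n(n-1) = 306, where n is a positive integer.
18

Explanation: n² − n − 306 = 0, so n = (1 ± √(1 + 4·306))/2 = (1 ± √1,225)/2 = (1 ± 35)/2, i.e. n = 18 or n = -17. Taking the positive root, n = 18 (check: 18×17 = 306).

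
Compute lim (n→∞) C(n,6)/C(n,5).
∞
C(n,6)/C(n,5) = (n-5)/6 → ∞ as n → ∞.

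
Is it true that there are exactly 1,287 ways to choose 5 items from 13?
True

Explanation: C(13,5) = 1,287.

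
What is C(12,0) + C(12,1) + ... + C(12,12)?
4,096

Reasoning: Sum of binomial coefficients = 2^12 = 4,096.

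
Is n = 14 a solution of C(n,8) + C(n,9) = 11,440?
No

Explanation: C(14,8) + C(14,9) = 3,003 + 2,002 = 5,005, which does not equal 11,440.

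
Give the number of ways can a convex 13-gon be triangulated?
Using the Catalan number formula: C_n = C(2n, n) / (n+1)
C_11 = C(22, 11) / (11+1)
     = 705432 / 12
     = 58,786
Final answer: 58,786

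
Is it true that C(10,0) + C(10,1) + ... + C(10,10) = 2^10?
Binomial theorem with x = y = 1: Σ C(10,i) = (1+1)^10 = 2^10 = 1,024. The statement holds.
Final answer: True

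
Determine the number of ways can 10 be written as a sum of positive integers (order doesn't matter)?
42

Solution: Pentagonal recurrence p(n) = p(n−1) + p(n−2) − p(n−5) − p(n−7) + …: p(10) = p(9) + p(8) − p(5) − p(3) = 30 + 22 − 7 − 3 = 42.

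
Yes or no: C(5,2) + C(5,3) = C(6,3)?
Yes

Pascal's identity: LHS = 10 + 10 = 20; RHS = C(6,3) = 20. Both sides agree, so the statement holds.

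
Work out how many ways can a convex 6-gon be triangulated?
Using the Catalan number formula: C_n = C(2n, n) / (n+1)
C_4 = C(8, 4) / (4+1)
     = 70 / 5
     = 14

Answer: 14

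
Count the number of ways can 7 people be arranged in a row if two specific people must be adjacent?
1,440
Treat pair as unit: (7-1)! arrangements × 2 internal orders = 1,440.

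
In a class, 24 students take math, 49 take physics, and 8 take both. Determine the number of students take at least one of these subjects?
65

Explanation: |A∪B| = |A|+|B|-|A∩B| = 24+49-8 = 65.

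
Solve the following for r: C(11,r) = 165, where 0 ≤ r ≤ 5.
C(11,r) is increasing for 0 ≤ r ≤ 5. Stepping up (C(11,r+1) = C(11,r)·(11−r)/(r+1)): C(11,1) = 11, C(11,2) = 55, C(11,3) = 165 ✓. So r = 3.
Final answer: 3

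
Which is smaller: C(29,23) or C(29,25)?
C(29,25)
C(29,23)=475,020, C(29,25)=23,751.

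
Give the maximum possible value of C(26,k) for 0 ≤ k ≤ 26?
10,400,600
Maximum at k = 13: C(26,13) = 10,400,600.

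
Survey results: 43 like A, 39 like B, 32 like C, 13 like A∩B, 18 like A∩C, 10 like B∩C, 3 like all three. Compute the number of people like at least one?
76

Reasoning: |A∪B∪C| = 43+39+32-13-18-10+3 = 76.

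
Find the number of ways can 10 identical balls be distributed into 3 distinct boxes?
66

C(10+3-1, 3-1) = C(12, 2) = 66.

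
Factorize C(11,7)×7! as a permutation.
P(11,7)

C(11,7)×7! = [11!/(7!(4)!)]×7! = 11!/(4)! = P(11,7) = 1,663,200.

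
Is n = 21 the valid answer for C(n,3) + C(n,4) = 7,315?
Yes
C(21,3) + C(21,4) = 1,330 + 5,985 = 7,315, which equals 7,315.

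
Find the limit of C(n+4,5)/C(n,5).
1

Explanation: Both numerator and denominator grow as n^5/5! for large n, so the ratio → 1.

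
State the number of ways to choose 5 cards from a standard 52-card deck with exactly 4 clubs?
27,885
13 clubs and 39 non-clubs: C(13,4) × C(39,1) = 715 × 39 = 27,885.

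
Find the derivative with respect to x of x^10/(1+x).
Quotient rule: [10x^{9}(1+x) - x^10]/(1+x)².

Answer: (10x^9(1+x) - x^10)/(1+x)²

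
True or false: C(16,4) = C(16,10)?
False

Solution: C(16,4) = 1,820 but C(16,10) = 8,008; symmetry gives C(16,4) = C(16,12), not C(16,10).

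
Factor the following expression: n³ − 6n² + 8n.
n(n − 2)(n − 4)

Explanation: n³ − 6n² + 8n = n(n² − 6n + 8) = n(n − 2)(n − 4).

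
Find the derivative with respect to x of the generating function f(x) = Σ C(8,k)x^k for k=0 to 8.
Term-by-term differentiation gives Σ k·C(8,k)x^{k-1} for k=1 to 8.

Answer: Σ k·C(8,k)x^(k-1) for k=1 to 8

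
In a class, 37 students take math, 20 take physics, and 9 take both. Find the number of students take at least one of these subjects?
48

Solution: |A∪B| = |A|+|B|-|A∩B| = 37+20-9 = 48.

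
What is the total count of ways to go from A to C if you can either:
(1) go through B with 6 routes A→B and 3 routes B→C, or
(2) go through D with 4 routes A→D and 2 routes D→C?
Route via B: 6×3=18. Route via D: 4×2=8. Total: 26.

Answer: 26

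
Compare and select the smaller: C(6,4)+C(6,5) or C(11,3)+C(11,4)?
C(6,4)+C(6,5)

Working:
First=21, Second=495.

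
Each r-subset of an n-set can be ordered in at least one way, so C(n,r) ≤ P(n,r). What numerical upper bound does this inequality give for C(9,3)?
504
P(9,3) = 9·8·7 = 504, so C(9,3) ≤ 504. (The bound is loose by a factor of 3! = 6: C(9,3) = 504/6 = 84.)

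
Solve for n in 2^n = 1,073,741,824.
30

1,073,741,824 = 1,024 × 1,024 × 1,024 = 2^10 × 2^10 × 2^10 = 2^30, so n = 30.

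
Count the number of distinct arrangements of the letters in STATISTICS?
Word has 10 letters (S=3, T=3, A=1, I=2, C=1). Arrangements: 10!/Π(k!) = 50,400.
Final answer: 50,400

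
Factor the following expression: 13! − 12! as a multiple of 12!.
12 × 12! = 5,748,019,200
13! − 12! = 13·12! − 12! = (13 − 1)·12! = 12 × 12! = 5,748,019,200.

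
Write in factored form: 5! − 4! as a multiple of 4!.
4 × 4! = 96

Solution: 5! − 4! = 5·4! − 4! = (5 − 1)·4! = 4 × 4! = 96.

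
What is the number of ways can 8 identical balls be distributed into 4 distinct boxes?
C(8+4-1, 4-1) = C(11, 3) = 165.

Answer: 165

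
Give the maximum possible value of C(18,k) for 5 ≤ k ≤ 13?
48,620

Solution: C(18,k) is maximised at the centre of the row: C(18,9) = 48,620.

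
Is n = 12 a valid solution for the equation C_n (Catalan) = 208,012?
Yes

Solution: C_12 = C(24,12)/(12+1) = 2,704,156/13 = 208,012, which equals 208,012.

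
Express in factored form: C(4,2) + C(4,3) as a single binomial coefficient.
C(5,3)

Reasoning: By Pascal's identity: C(4,2) + C(4,3) = C(5,3) = 10.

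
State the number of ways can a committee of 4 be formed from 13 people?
715

Working:
C(13,4) = 13! / (4! × (13-4)!)
         = 13! / (4! × 9!)
         = 715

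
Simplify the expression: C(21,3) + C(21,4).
7,315

Reasoning: By Pascal's identity: C(22,4) = 7,315.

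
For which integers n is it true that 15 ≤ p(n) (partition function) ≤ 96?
7, 8, 9, 10, 11, 12

Reasoning: Tabulating p(n) via p(n) = p(n−1) + p(n−2) − p(n−5) − p(n−7) + …: p(6)=11; p(7)=15; p(8)=22; p(9)=30; p(10)=42; p(11)=56; p(12)=77; p(13)=101. So valid n = 7, 8, 9, 10, 11, 12.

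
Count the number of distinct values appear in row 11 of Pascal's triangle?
6
Row 11 has entries C(11,0)..C(11,11); by symmetry C(11,k)=C(11,11-k), giving 6 distinct values.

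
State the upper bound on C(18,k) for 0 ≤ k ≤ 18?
48,620

Maximum at k = 9: C(18,9) = 48,620.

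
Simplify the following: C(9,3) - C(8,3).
28

Explanation: C(9,3) - C(8,3) = C(8,2) = 28.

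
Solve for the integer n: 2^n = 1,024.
2^10 = 1,024, so n = 10.

Answer: 10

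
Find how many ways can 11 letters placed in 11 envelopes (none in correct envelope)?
Using D(n) = (n-1)[D(n-1) + D(n-2)]:
D(11) = (11-1) × [D(10) + D(9)]
      = 10 × [1334961 + 133496]
      = 10 × 1468457
      = 14,684,570
Final answer: 14,684,570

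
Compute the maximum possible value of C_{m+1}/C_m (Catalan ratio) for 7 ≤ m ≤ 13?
18/5
C_{m+1}/C_m = 2(2m+1)/(m+2), which increases with m. Maximum at m = 13: 2·27/15 = 18/5.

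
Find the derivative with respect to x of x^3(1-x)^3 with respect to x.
Product rule: 3x^{2}(1-x)^{3} + x^3·(-3)(1-x)^{2}.
Final answer: 3x^2(1-x)^3 - 3x^3(1-x)^2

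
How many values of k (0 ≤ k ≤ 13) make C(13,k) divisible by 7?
0

Solution: Checking C(13,k) mod 7 for k = 0..13: none are divisible by 7. Count = 0.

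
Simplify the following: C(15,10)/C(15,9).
C(n,k+1)/C(n,k) = (n−k)/(k+1). Here (15−9)/(9+1) = 6/10 = 3/5.
Final answer: 3/5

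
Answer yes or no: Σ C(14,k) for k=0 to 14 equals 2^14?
Yes

Explanation: Binomial theorem: Σ C(14,k) = (1+1)^14 = 2^14 = 16,384; RHS 2^14 = 16,384.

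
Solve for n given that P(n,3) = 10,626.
P(n,3) = n(n−1)(n−2) is increasing in n; n(n−1)(n−2) ≈ (n−1)^3 = 10,626 gives n ≈ 23.0. Check: P(21,3) = 7,980, P(22,3) = 9,240, P(23,3) = 10,626 ✓. So n = 23.
Final answer: 23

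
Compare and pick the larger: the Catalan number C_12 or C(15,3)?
C_12 = C(24,12)/(12+1) = 2,704,156/13 = 208,012; C(15,3) = 455.
Final answer: C_12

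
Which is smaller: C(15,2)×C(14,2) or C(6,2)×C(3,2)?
C(15,2)×C(14,2)=9,555, C(6,2)×C(3,2)=45.
Final answer: C(6,2)×C(3,2)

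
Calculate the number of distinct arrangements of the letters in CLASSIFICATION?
1,816,214,400

Word has 14 letters (C=2, L=1, A=2, S=2, I=3, F=1, T=1, O=1, N=1). Arrangements: 14!/Π(k!) = 1,816,214,400.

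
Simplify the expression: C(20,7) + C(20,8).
203,490
By Pascal's identity: C(21,8) = 203,490.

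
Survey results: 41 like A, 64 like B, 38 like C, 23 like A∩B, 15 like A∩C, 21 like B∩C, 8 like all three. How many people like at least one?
92

Reasoning: |A∪B∪C| = 41+64+38-23-15-21+8 = 92.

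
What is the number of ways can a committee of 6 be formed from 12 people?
C(12,6) = 12! / (6! × (12-6)!)
         = 12! / (6! × 6!)
         = 924

Answer: 924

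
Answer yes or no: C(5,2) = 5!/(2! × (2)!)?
No

Explanation: The correct denominator is 2!×3!, giving C(5,2) = 10; the stated RHS is 5!/(2!×2!) = 30 ≠ 10, so the statement does not hold.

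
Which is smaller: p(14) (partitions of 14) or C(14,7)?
p(14)
Pentagonal recurrence p(n) = p(n−1) + p(n−2) − p(n−5) − p(n−7) + …: p(14) = p(13) + p(12) − p(9) − p(7) + p(2) = 101 + 77 − 30 − 15 + 2 = 135; C(14,7) = 3,432.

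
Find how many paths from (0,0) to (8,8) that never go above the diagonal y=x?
1,430

Working:
Counted by the Catalan number C_8: C_8 = C(16,8)/(8+1) = 12,870/9 = 1,430.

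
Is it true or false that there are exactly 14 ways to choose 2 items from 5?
False

Reasoning: C(5,2) = 10 ≠ 14.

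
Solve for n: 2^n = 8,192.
8,192 = 1,024 × 8 = 2^10 × 2^3 = 2^13, so n = 13.

Answer: 13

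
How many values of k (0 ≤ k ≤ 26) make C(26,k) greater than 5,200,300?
7

Explanation: Row 26 is unimodal and symmetric about k=26/2. C(26,9)=3,124,550 ≤ 5,200,300; C(26,10)=5,311,735 > 5,200,300; by symmetry C(26,k) > 5,200,300 for k = 10..16. That's 16 - 10 + 1 = 7 values.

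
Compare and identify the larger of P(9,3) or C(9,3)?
P(9,3)=504, C(9,3)=84.

Answer: P(9,3)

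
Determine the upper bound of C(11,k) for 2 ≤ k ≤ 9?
462

Working:
C(11,k) is maximised at the centre of the row: C(11,5) = 462.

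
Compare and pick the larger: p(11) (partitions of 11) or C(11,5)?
C(11,5)

Working:
Pentagonal recurrence p(n) = p(n−1) + p(n−2) − p(n−5) − p(n−7) + …: p(11) = p(10) + p(9) − p(6) − p(4) = 42 + 30 − 11 − 5 = 56; C(11,5) = 462.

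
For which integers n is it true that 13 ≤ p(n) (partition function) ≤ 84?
7, 8, 9, 10, 11, 12

Reasoning: Tabulating p(n) via p(n) = p(n−1) + p(n−2) − p(n−5) − p(n−7) + …: p(6)=11; p(7)=15; p(8)=22; p(9)=30; p(10)=42; p(11)=56; p(12)=77; p(13)=101. So valid n = 7, 8, 9, 10, 11, 12.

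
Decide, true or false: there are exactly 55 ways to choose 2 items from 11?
True

Reasoning: C(11,2) = 55.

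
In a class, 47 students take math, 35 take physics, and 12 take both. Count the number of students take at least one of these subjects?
70

Explanation: |A∪B| = |A|+|B|-|A∩B| = 47+35-12 = 70.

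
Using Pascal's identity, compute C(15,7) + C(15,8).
C(15,7) + C(15,8) = C(16,8) = 12,870.

Answer: 12,870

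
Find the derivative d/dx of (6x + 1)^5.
30(6x + 1)^4

Explanation: Chain rule: 5(6x+1)^{4} × 6 = 30(6x+1)^{4}.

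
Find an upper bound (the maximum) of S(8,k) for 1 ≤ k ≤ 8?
1,701
Row S(8,k) for k = 1..8 (via S(n,k) = k·S(n−1,k) + S(n−1,k−1)): 1, 127, 966, 1,701, 1,050, 266, 28, 1. The row is unimodal; maximum at k = 4: 1,701.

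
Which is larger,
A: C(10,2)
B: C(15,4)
B

Solution: A=C(10,2)=45, B=C(15,4)=1,365.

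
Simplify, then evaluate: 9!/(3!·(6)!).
This is C(9,3) = 84.
Final answer: 84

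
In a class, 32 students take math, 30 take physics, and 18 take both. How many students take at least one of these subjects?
|A∪B| = |A|+|B|-|A∩B| = 32+30-18 = 44.

Answer: 44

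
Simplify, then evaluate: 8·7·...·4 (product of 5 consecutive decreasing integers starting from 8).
This is P(8,5) = 8!/(3)! = 6,720.
Final answer: 6,720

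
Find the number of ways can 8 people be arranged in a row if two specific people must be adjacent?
Treat pair as unit: (8-1)! arrangements × 2 internal orders = 10,080.

Answer: 10,080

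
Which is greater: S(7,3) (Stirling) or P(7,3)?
S(7,3)

Explanation: S(7,3) = 3·S(6,3) + S(6,2) = 3·90 + 31 = 301; P(7,3) = 210.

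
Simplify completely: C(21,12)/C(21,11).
C(n,k+1)/C(n,k) = (n−k)/(k+1). Here (21−11)/(11+1) = 10/12 = 5/6.

Answer: 5/6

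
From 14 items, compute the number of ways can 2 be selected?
C(14,2) = 14! / (2! × (14-2)!)
         = 14! / (2! × 12!)
         = 91

Answer: 91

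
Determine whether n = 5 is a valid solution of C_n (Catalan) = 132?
No

Explanation: C_5 = C(10,5)/(5+1) = 252/6 = 42, which does not equal 132.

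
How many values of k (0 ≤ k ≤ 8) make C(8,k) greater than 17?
5

Row 8 is unimodal and symmetric about k=8/2. C(8,1)=8 ≤ 17; C(8,2)=28 > 17; by symmetry C(8,k) > 17 for k = 2..6. That's 6 - 2 + 1 = 5 values.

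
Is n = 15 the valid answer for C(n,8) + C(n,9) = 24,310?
No

Solution: C(15,8) + C(15,9) = 6,435 + 5,005 = 11,440, which does not equal 24,310.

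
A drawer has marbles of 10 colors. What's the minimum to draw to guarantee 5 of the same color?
41

Worst case: 4 of each = 40. One more: 41.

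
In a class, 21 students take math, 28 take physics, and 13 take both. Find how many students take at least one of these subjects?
36
|A∪B| = |A|+|B|-|A∩B| = 21+28-13 = 36.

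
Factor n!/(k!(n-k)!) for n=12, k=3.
C(12,3) = 220

This is the binomial coefficient C(12,3) = 220.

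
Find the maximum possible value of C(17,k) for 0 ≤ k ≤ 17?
24,310

Explanation: Maximum at k = 8 or k = 9: C(17,8) = 24,310.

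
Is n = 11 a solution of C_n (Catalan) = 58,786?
C_11 = C(22,11)/(11+1) = 705,432/12 = 58,786, which equals 58,786.
Final answer: Yes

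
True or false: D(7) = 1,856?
False

Derangements of 7 elements: D(7) = (7-1)·[D(6) + D(5)] = 6·[265 + 44] = 1,854.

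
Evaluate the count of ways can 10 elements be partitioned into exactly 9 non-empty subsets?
45
This equals S(10,9), the Stirling number of the 2nd kind.
Using the Stirling recurrence: S(n,k) = k·S(n-1,k) + S(n-1,k-1)
S(10,9) = 9·S(9,9) + S(9,8)
         = 9·1 + 36
         = 9 + 36
         = 45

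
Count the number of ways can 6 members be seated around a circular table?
Circular arrangements: (6-1)! = 120.

Answer: 120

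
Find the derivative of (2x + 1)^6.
12(2x + 1)^5

Reasoning: Chain rule: 6(2x+1)^{5} × 2 = 12(2x+1)^{5}.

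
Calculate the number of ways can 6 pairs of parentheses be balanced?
132

Reasoning: Using the Catalan number formula: C_n = C(2n, n) / (n+1)
C_6 = C(12, 6) / (6+1)
     = 924 / 7
     = 132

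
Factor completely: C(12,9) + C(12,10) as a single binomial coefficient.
By Pascal's identity: C(12,9) + C(12,10) = C(13,10) = 286.

Answer: C(13,10)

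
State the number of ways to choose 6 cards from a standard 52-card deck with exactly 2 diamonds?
6,415,578

Explanation: 13 diamonds and 39 non-diamonds: C(13,2) × C(39,4) = 78 × 82251 = 6,415,578.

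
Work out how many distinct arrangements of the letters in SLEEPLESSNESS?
1,081,080

Solution: Word has 13 letters (S=5, L=2, E=4, P=1, N=1). Arrangements: 13!/Π(k!) = 1,081,080.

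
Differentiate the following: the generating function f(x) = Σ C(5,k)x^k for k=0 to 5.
Term-by-term differentiation gives Σ k·C(5,k)x^{k-1} for k=1 to 5.
Final answer: Σ k·C(5,k)x^(k-1) for k=1 to 5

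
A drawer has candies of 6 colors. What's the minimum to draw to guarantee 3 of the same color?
13

Working:
Worst case: 2 of each = 12. One more: 13.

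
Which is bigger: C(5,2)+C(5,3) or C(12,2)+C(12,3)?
First=20, Second=286.

Answer: C(12,2)+C(12,3)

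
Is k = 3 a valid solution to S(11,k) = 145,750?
No

Explanation: S(11,3) = 3·S(10,3) + S(10,2) = 3·9,330 + 511 = 28,501, which does not equal 145,750.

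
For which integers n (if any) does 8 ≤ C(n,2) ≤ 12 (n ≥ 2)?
C(4,2)=6; C(5,2)=10; C(6,2)=15. So valid n = 5.

Answer: 5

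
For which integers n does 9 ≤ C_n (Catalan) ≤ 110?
4, 5
C_3=5; C_4=14; C_5=42; C_6=132. So valid n = 4, 5.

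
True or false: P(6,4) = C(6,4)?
False

Reasoning: P(6,4) = 360 and C(6,4) = 15; P(n,r) = r! × C(n,r) so P > C whenever r ≥ 2.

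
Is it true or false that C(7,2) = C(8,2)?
False

Working:
LHS = C(7,2) = 21; RHS = C(8,2) = 28. 21 ≠ 28, so the statement does not hold.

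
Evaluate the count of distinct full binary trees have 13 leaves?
208,012

Reasoning: Using the Catalan number formula: C_n = C(2n, n) / (n+1)
C_12 = C(24, 12) / (12+1)
     = 2704156 / 13
     = 208,012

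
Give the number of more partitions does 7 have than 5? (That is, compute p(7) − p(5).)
8
Pentagonal recurrence p(n) = p(n−1) + p(n−2) − p(n−5) − p(n−7) + …: p(7) = p(6) + p(5) − p(2) − p(0) = 11 + 7 − 2 − 1 = 15.
p(5) = p(4) + p(3) − p(0) = 5 + 3 − 1 = 7.
Difference = 15 − 7 = 8.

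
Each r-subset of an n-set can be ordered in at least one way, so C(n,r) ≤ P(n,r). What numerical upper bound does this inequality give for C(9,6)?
P(9,6) = 9·8·7·6·5·4 = 60,480, so C(9,6) ≤ 60,480. (The bound is loose by a factor of 6! = 720: C(9,6) = 60,480/720 = 84.)

Answer: 60,480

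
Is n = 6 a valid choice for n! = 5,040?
No

Reasoning: 6! = 6·5! = 6·120 = 720, which does not equal 5,040.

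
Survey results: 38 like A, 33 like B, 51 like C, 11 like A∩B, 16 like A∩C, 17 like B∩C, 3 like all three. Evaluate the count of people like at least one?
|A∪B∪C| = 38+33+51-11-16-17+3 = 81.
Final answer: 81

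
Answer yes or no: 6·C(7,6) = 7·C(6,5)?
Yes

Working:
Absorption identity k·C(n,k) = n·C(n-1,k-1). LHS = 6·7 = 42; RHS = 7·6 = 42.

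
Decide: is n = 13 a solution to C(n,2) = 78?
Yes

Working:
C(13,2) = 13·12/2! = 156/2 = 78, which equals 78.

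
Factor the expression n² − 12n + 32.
(n − 4)(n − 8)

Working:
Seek roots whose sum is 12 and product is 32: (4, 8). So n² − 12n + 32 = (n − 4)(n − 8).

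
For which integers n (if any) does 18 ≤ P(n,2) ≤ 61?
5, 6, 7, 8
P(4,2)=12; P(5,2)=20; P(6,2)=30; P(7,2)=42; P(8,2)=56; P(9,2)=72. So valid n = 5, 6, 7, 8.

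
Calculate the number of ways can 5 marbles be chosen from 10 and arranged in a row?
30,240

Working:
P(10,5) = 10!/(10-5)! = 30,240.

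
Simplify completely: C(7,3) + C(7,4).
70

Reasoning: By Pascal's identity: C(8,4) = 70.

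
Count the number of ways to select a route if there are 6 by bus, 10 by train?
By the addition principle: 6 + 10 = 16.
Final answer: 16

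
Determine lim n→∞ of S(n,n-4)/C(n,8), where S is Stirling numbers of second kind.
105

Explanation: The leading term of S(n,n-4) as a polynomial in n is (7)!!·C(n,8), so the ratio → (7)!! = 105.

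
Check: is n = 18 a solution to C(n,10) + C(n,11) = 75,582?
C(18,10) + C(18,11) = 43,758 + 31,824 = 75,582, which equals 75,582.
Final answer: Yes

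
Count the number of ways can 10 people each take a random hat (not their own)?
1,334,961

Reasoning: Using D(n) = (n-1)[D(n-1) + D(n-2)]:
D(10) = (10-1) × [D(9) + D(8)]
      = 9 × [133496 + 14833]
      = 9 × 148329
      = 1,334,961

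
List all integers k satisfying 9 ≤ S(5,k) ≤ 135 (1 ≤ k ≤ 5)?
S(5,1)=1; S(5,2)=15; S(5,3)=25; S(5,4)=10; S(5,5)=1. So valid k = 2, 3, 4.
Final answer: 2, 3, 4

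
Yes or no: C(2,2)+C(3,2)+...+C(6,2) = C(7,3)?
Yes

Hockey stick identity gives Σ = C(7,3) = 35; RHS C(7,3) = 35.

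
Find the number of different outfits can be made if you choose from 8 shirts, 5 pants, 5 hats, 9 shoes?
1,800

Explanation: By the multiplication principle: 8 × 5 × 5 × 9 = 1,800.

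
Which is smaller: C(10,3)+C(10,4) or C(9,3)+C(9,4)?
C(9,3)+C(9,4)

Solution: First=330, Second=210.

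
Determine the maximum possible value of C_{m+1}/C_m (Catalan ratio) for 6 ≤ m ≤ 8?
C_{m+1}/C_m = 2(2m+1)/(m+2), which increases with m. Maximum at m = 8: 2·17/10 = 17/5.
Final answer: 17/5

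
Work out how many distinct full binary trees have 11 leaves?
Using the Catalan number formula: C_n = C(2n, n) / (n+1)
C_10 = C(20, 10) / (10+1)
     = 184756 / 11
     = 16,796

Answer: 16,796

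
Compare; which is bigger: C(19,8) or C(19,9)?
C(19,8)=75,582, C(19,9)=92,378.

Answer: C(19,9)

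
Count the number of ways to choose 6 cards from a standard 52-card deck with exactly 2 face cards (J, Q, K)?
6,031,740

12 face cards and 40 non-face cards: C(12,2) × C(40,4) = 66 × 91,390 = 6,031,740.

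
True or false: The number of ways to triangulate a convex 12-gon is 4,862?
False

Working:
Triangulations of a convex 12-gon are counted by the Catalan number C_10: C_10 = C(20,10)/(10+1) = 184,756/11 = 16,796.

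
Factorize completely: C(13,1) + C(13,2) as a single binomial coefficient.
C(14,2)

Reasoning: By Pascal's identity: C(13,1) + C(13,2) = C(14,2) = 91.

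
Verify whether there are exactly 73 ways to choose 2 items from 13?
C(13,2) = 78 ≠ 73.

Answer: False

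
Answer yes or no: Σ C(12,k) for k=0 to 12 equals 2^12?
Binomial theorem: Σ C(12,k) = (1+1)^12 = 2^12 = 4,096; RHS 2^12 = 4,096.
Final answer: Yes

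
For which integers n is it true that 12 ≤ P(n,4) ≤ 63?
P(3,4)=0; P(4,4)=24; P(5,4)=120. So valid n = 4.

Answer: 4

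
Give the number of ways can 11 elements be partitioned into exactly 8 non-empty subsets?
11,880

Explanation: This equals S(11,8), the Stirling number of the 2nd kind.
Using the Stirling recurrence: S(n,k) = k·S(n-1,k) + S(n-1,k-1)
S(11,8) = 8·S(10,8) + S(10,7)
         = 8·750 + 5880
         = 6000 + 5880
         = 11,880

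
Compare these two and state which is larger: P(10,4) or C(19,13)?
C(19,13)

Working:
P(10,4)=5,040, C(19,13)=27,132.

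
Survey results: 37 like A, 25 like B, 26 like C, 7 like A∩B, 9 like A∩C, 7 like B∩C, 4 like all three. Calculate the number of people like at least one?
69

Explanation: |A∪B∪C| = 37+25+26-7-9-7+4 = 69.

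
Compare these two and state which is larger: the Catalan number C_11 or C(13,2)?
C_11

C_11 = C(22,11)/(11+1) = 705,432/12 = 58,786; C(13,2) = 78.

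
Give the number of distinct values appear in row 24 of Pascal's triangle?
13

Reasoning: Row 24 has entries C(24,0)..C(24,24); by symmetry C(24,k)=C(24,24-k), giving 13 distinct values.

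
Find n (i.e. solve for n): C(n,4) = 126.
C(n,4) = n(n−1)(n−2)(n−3)/4! is increasing in n, and n(n−1)(n−2)(n−3) = 4!·126 = 3,024 ≈ (n−1.5)^4 gives n ≈ 8.9. Check: C(7,4) = 35, C(8,4) = 70, C(9,4) = 126 ✓. So n = 9.
Final answer: 9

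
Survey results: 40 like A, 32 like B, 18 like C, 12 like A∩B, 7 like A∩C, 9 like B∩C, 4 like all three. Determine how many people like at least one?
|A∪B∪C| = 40+32+18-12-7-9+4 = 66.
Final answer: 66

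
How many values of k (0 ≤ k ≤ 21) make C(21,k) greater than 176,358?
Row 21 is unimodal and symmetric about k=21/2. C(21,7)=116,280 ≤ 176,358; C(21,8)=203,490 > 176,358; by symmetry C(21,k) > 176,358 for k = 8..13. That's 13 - 8 + 1 = 6 values.

Answer: 6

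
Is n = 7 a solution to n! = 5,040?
7! = 7·6! = 7·720 = 5,040, which equals 5,040.
Final answer: Yes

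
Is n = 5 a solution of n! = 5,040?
No

5! = 5·4! = 5·24 = 120, which does not equal 5,040.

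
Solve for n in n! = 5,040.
7

Reasoning: n! is strictly increasing. 5! = 120, 6! = 720, 7! = 5,040 ✓. So n = 7.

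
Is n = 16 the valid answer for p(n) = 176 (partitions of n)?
No

Pentagonal recurrence p(n) = p(n−1) + p(n−2) − p(n−5) − p(n−7) + …: p(16) = p(15) + p(14) − p(11) − p(9) + p(4) + p(1) = 176 + 135 − 56 − 30 + 5 + 1 = 231, which does not equal 176.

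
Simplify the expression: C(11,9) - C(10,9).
45

Reasoning: C(11,9) - C(10,9) = C(10,8) = 45.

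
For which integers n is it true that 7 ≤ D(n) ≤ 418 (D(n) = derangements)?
4, 5, 6

Reasoning: Using D(n) = (n−1)[D(n−1) + D(n−2)] with D(1)=0, D(2)=1: D(3)=2; D(4)=9; D(5)=44; D(6)=265; D(7)=1,854. So valid n = 4, 5, 6.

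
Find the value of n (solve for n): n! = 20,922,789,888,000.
16

Solution: n! is strictly increasing. 14! = 87,178,291,200, 15! = 1,307,674,368,000, 16! = 20,922,789,888,000 ✓. So n = 16.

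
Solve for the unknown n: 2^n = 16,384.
14

16,384 = 1,024 × 16 = 2^10 × 2^4 = 2^14, so n = 14.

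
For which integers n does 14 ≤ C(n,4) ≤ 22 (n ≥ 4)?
6

Explanation: C(5,4)=5; C(6,4)=15; C(7,4)=35. So valid n = 6.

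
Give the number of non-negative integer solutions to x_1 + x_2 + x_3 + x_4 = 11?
364

Explanation: C(11+4-1, 4-1) = 364.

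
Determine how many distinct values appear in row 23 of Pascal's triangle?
Row 23 has entries C(23,0)..C(23,23); by symmetry C(23,k)=C(23,23-k), giving 12 distinct values.

Answer: 12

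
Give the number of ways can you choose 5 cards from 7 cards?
21

C(7,5) = 7! / (5! × (7-5)!)
         = 7! / (5! × 2!)
         = 21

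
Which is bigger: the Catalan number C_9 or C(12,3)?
C_9 = C(18,9)/(9+1) = 48,620/10 = 4,862; C(12,3) = 220.
Final answer: C_9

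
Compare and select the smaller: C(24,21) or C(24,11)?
C(24,21)=2,024, C(24,11)=2,496,144.
Final answer: C(24,21)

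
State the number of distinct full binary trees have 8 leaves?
Using the Catalan number formula: C_n = C(2n, n) / (n+1)
C_7 = C(14, 7) / (7+1)
     = 3432 / 8
     = 429

Answer: 429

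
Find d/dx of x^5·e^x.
(5x^4 + x^5)e^x

Working:
Product rule: d/dx[x^5]·e^x + x^5·d/dx[e^x] = 5x^{4}e^x + x^5e^x.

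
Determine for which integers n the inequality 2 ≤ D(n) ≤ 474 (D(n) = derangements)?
Using D(n) = (n−1)[D(n−1) + D(n−2)] with D(1)=0, D(2)=1: D(2)=1; D(3)=2; D(4)=9; D(5)=44; D(6)=265; D(7)=1,854. So valid n = 3, 4, 5, 6.
Final answer: 3, 4, 5, 6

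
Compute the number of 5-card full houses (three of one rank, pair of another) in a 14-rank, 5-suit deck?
18,200

Triple rank: 14. Triple suits: C(5,3)=10. Pair rank: 13. Pair suits: C(5,2)=10. Total: 18,200.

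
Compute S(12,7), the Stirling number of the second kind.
Using the Stirling recurrence: S(n,k) = k·S(n-1,k) + S(n-1,k-1)
S(12,7) = 7·S(11,7) + S(11,6)
         = 7·63987 + 179487
         = 447909 + 179487
         = 627,396

Answer: 627,396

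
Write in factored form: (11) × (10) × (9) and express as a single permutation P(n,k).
P(11,3) = 11!/(8)!

Working:
Product of 3 consecutive descending integers starting at 11: P(11,3) = 11!/8! = 990.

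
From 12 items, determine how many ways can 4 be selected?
495

C(12,4) = 12! / (4! × (12-4)!)
         = 12! / (4! × 8!)
         = 495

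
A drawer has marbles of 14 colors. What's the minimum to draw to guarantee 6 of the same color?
71
Worst case: 5 of each = 70. One more: 71.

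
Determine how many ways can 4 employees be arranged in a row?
24

Explanation: Arrangements of 4 distinct objects: 4! = 24.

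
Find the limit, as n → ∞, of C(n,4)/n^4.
1/24

C(n,4) ≈ n^4/4! for large n. Limit = 1/4! = 1/24.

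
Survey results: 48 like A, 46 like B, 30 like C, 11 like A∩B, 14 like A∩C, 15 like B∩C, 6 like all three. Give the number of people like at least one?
|A∪B∪C| = 48+46+30-11-14-15+6 = 90.

Answer: 90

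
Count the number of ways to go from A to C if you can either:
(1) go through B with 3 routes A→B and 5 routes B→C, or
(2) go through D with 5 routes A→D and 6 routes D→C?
45

Solution: Route via B: 3×5=15. Route via D: 5×6=30. Total: 45.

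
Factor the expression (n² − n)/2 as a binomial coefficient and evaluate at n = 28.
C(n,2); C(28,2) = 378
(n² − n)/2 = n(n−1)/2 = C(n,2). At n = 28: C(28,2) = 378.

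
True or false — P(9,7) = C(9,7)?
P(9,7) = 181,440 but C(9,7) = 36; they differ by a factor of 7! = 5040, so the statement does not hold.
Final answer: False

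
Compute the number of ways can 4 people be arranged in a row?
24

Arrangements of 4 distinct objects: 4! = 24.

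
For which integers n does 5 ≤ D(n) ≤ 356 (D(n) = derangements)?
4, 5, 6

Solution: Using D(n) = (n−1)[D(n−1) + D(n−2)] with D(1)=0, D(2)=1: D(3)=2; D(4)=9; D(5)=44; D(6)=265; D(7)=1,854. So valid n = 4, 5, 6.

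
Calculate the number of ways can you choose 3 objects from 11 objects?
165

Working:
C(11,3) = 11! / (3! × (11-3)!)
         = 11! / (3! × 8!)
         = 165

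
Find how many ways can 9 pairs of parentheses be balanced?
4,862

Solution: Using the Catalan number formula: C_n = C(2n, n) / (n+1)
C_9 = C(18, 9) / (9+1)
     = 48620 / 10
     = 4,862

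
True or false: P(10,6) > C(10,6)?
True

Explanation: P(10,6) = 151,200 and C(10,6) = 210; P(n,r) = r! × C(n,r) so P > C whenever r ≥ 2.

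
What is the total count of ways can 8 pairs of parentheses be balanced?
1,430

Solution: Using the Catalan number formula: C_n = C(2n, n) / (n+1)
C_8 = C(16, 8) / (8+1)
     = 12870 / 9
     = 1,430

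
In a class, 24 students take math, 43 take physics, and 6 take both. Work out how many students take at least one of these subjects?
61

Reasoning: |A∪B| = |A|+|B|-|A∩B| = 24+43-6 = 61.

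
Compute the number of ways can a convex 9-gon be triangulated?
429

Using the Catalan number formula: C_n = C(2n, n) / (n+1)
C_7 = C(14, 7) / (7+1)
     = 3432 / 8
     = 429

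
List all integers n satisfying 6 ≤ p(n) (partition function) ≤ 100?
5, 6, 7, 8, 9, 10, 11, 12

Tabulating p(n) via p(n) = p(n−1) + p(n−2) − p(n−5) − p(n−7) + …: p(4)=5; p(5)=7; p(6)=11; p(7)=15; p(8)=22; p(9)=30; p(10)=42; p(11)=56; p(12)=77; p(13)=101. So valid n = 5, 6, 7, 8, 9, 10, 11, 12.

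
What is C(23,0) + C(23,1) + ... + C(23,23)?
8,388,608

Solution: Sum of binomial coefficients = 2^23 = 8,388,608.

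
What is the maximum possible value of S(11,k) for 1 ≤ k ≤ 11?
246,730

Solution: Row S(11,k) for k = 1..11 (via S(n,k) = k·S(n−1,k) + S(n−1,k−1)): 1, 1,023, 28,501, 145,750, 246,730, 179,487, 63,987, 11,880, 1,155, 55, 1. The row is unimodal; maximum at k = 5: 246,730.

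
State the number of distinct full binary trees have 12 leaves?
58,786

Reasoning: Using the Catalan number formula: C_n = C(2n, n) / (n+1)
C_11 = C(22, 11) / (11+1)
     = 705432 / 12
     = 58,786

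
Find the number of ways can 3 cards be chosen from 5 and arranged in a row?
60

P(5,3) = 5!/(5-3)! = 60.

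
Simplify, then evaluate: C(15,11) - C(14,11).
1,001

Working:
C(15,11) - C(14,11) = C(14,10) = 1,001.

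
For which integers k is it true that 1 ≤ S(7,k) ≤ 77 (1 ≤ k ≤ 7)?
1, 2, 6, 7

Reasoning: S(7,1)=1; S(7,2)=63; S(7,3)=301; S(7,4)=350; S(7,5)=140; S(7,6)=21; S(7,7)=1. So valid k = 1, 2, 6, 7.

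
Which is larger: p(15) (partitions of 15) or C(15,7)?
Pentagonal recurrence p(n) = p(n−1) + p(n−2) − p(n−5) − p(n−7) + …: p(15) = p(14) + p(13) − p(10) − p(8) + p(3) + p(0) = 135 + 101 − 42 − 22 + 3 + 1 = 176; C(15,7) = 6,435.
Final answer: C(15,7)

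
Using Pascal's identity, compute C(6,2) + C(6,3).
C(6,2) + C(6,3) = C(7,3) = 35.

Answer: 35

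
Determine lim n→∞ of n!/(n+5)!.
0

n!/(n+5)! = 1/[(n+1)(n+2)···(n+5)] → 0 as n → ∞.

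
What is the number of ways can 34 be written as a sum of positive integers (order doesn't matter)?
12,310

Pentagonal recurrence p(n) = p(n−1) + p(n−2) − p(n−5) − p(n−7) + …: p(34) = p(33) + p(32) − p(29) − p(27) + p(22) + p(19) − p(12) − p(8) = 10,143 + 8,349 − 4,565 − 3,010 + 1,002 + 490 − 77 − 22 = 12,310.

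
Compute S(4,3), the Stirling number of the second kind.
6

Explanation: Using the Stirling recurrence: S(n,k) = k·S(n-1,k) + S(n-1,k-1)
S(4,3) = 3·S(3,3) + S(3,2)
         = 3·1 + 3
         = 3 + 3
         = 6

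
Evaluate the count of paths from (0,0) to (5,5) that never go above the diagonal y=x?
Counted by the Catalan number C_5: C_5 = C(10,5)/(5+1) = 252/6 = 42.

Answer: 42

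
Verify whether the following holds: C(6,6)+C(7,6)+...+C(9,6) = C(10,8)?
False

Working:
Hockey stick identity gives Σ = C(10,7) = 120; RHS C(10,8) = 45.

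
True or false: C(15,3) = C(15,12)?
True

C(15,3) = C(15,15-3) by the symmetry property; both equal 455.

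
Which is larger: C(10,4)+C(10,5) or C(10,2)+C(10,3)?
C(10,4)+C(10,5)

Solution: First=462, Second=165.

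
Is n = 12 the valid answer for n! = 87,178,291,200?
No

Explanation: 12! = 12·11! = 12·39,916,800 = 479,001,600, which does not equal 87,178,291,200.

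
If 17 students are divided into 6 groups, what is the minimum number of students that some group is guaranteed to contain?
3

Pigeonhole: ⌈17/6⌉ = 3.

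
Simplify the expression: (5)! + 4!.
144

(5)! + 4! = (5)·4! + 4! = (5+1)·4! = 6·4! = 144.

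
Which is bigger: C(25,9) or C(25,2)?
C(25,9)

C(25,9)=2,042,975, C(25,2)=300.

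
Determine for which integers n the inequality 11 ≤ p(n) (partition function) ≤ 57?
6, 7, 8, 9, 10, 11
Tabulating p(n) via p(n) = p(n−1) + p(n−2) − p(n−5) − p(n−7) + …: p(5)=7; p(6)=11; p(7)=15; p(8)=22; p(9)=30; p(10)=42; p(11)=56; p(12)=77. So valid n = 6, 7, 8, 9, 10, 11.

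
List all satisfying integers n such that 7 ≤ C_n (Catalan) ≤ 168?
4, 5, 6

Explanation: C_3=5; C_4=14; C_5=42; C_6=132; C_7=429. So valid n = 4, 5, 6.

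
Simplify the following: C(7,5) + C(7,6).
By Pascal's identity: C(8,6) = 28.

Answer: 28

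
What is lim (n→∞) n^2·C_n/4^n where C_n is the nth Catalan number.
∞

C_n ~ 4^n/(n^(3/2)√π), so n^2·C_n/4^n ~ n^(2 − 3/2)/√π → ∞.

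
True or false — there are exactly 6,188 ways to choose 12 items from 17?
C(17,12) = 6,188.

Answer: True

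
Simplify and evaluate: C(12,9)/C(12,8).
4/9

Reasoning: C(n,k+1)/C(n,k) = (n−k)/(k+1). Here (12−8)/(8+1) = 4/9 = 4/9.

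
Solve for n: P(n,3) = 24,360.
30

Working:
P(n,3) = n(n−1)(n−2) is increasing in n; n(n−1)(n−2) ≈ (n−1)^3 = 24,360 gives n ≈ 30.0. Check: P(28,3) = 19,656, P(29,3) = 21,924, P(30,3) = 24,360 ✓. So n = 30.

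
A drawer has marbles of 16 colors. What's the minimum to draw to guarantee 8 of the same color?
113

Reasoning: Worst case: 7 of each = 112. One more: 113.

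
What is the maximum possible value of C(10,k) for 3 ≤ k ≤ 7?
C(10,k) is maximised at the centre of the row: C(10,5) = 252.

Answer: 252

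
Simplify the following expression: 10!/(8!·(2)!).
45

This is C(10,8) = 45.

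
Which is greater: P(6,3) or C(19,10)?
C(19,10)

Solution: P(6,3)=120, C(19,10)=92,378.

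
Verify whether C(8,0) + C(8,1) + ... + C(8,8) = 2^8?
True

Binomial theorem with x = y = 1: Σ C(8,i) = (1+1)^8 = 2^8 = 256. The statement holds.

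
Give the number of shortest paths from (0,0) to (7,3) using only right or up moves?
120

Explanation: Choose 7 rights from 10 moves: C(10,7) = 120.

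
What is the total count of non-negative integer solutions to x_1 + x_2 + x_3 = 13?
105

Explanation: C(13+3-1, 3-1) = 105.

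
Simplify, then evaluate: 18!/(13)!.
1,028,160

Solution: This equals 18×17×...×14 = 1,028,160.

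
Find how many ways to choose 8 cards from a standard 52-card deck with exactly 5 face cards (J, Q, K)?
7,824,960

Solution: 12 face cards and 40 non-face cards: C(12,5) × C(40,3) = 792 × 9,880 = 7,824,960.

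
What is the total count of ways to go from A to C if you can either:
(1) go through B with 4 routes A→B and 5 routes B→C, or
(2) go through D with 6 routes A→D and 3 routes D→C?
38

Route via B: 4×5=20. Route via D: 6×3=18. Total: 38.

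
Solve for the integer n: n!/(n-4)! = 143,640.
21

Reasoning: n!/(n-4)! = n×(n-1)×(n-2)×(n-3), a product of 4 consecutive integers ≈ (n−1.5)^4. 143,640^(1/4) + 1.5 ≈ 21.0; check n = 21: 21×20×19×18 = 143,640 ✓. So n = 21.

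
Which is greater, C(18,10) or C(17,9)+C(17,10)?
Equal

By Pascal's identity: C(18,10) = C(17,9)+C(17,10) = 43,758. Equal.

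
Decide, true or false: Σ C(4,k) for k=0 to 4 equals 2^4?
True
Binomial theorem: Σ C(4,k) = (1+1)^4 = 2^4 = 16; RHS 2^4 = 16.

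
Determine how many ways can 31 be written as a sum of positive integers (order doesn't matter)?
Pentagonal recurrence p(n) = p(n−1) + p(n−2) − p(n−5) − p(n−7) + …: p(31) = p(30) + p(29) − p(26) − p(24) + p(19) + p(16) − p(9) − p(5) = 5,604 + 4,565 − 2,436 − 1,575 + 490 + 231 − 30 − 7 = 6,842.
Final answer: 6,842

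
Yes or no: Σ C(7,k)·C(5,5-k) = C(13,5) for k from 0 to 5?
No

Solution: Vandermonde's identity gives C(12,5) = 792; RHS C(13,5) = 1,287.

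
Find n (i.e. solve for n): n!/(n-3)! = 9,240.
22

Working:
n!/(n-3)! = n×(n-1)×(n-2), a product of 3 consecutive integers ≈ (n−1)^3. 9,240^(1/3) + 1 ≈ 22.0; check n = 22: 22×21×20 = 9,240 ✓. So n = 22.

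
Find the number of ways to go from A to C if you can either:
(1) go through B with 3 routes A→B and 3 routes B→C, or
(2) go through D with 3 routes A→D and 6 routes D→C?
Route via B: 3×3=9. Route via D: 3×6=18. Total: 27.
Final answer: 27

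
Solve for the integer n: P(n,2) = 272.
17

Explanation: P(n,2) = n(n−1) is increasing in n; n(n−1) ≈ (n−0.5)^2 = 272 gives n ≈ 17.0. Check: P(15,2) = 210, P(16,2) = 240, P(17,2) = 272 ✓. So n = 17.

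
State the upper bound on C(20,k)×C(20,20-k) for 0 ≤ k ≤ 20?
C(20,k)·C(20,20-k) = C(20,k)², maximised at the centre k = 10: C(20,10)² = 34,134,779,536.

Answer: 34,134,779,536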